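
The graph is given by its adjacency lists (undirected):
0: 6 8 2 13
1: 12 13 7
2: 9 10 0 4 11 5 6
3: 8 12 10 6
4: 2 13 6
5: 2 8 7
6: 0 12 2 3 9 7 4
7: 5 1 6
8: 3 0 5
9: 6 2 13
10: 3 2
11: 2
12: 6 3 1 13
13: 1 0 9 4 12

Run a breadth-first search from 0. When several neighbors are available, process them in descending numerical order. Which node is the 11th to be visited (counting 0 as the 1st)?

3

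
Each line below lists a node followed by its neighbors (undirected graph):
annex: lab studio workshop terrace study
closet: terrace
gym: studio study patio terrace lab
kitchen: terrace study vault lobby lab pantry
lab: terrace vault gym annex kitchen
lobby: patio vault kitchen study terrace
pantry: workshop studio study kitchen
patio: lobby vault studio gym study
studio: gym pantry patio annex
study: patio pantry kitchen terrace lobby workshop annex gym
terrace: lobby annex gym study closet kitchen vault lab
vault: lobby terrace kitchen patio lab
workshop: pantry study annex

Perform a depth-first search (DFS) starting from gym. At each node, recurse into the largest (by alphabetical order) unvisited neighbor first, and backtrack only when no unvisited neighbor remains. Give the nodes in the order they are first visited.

Visit gym
gym → terrace
terrace → vault
vault → patio
patio → study
study → workshop
workshop → pantry
pantry → studio
studio → annex
annex → lab
lab → kitchen
kitchen → lobby
terrace → closet

gym, terrace, vault, patio, study, workshop, pantry, studio, annex, lab, kitchen, lobby, closet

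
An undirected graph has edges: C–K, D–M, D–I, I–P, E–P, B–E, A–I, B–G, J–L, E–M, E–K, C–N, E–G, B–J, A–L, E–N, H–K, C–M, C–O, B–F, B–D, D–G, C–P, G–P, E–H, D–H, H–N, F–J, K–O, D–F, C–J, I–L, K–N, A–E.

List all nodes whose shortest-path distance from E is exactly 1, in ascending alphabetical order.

A, B, G, H, K, M, N, P

Level 0: E
Level 1: A, B, G, H, K, M, N, P
Level 2: C, D, F, I, J, L, O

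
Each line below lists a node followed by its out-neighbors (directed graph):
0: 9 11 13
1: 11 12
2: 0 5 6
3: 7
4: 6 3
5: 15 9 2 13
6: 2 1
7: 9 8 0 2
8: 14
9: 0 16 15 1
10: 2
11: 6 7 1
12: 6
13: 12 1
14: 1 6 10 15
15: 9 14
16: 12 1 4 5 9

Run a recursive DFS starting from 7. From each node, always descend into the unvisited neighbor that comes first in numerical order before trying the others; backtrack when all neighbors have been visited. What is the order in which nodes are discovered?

7, 0, 9, 1, 11, 6, 2, 5, 13, 12, 15, 14, 10, 16, 4, 3, 8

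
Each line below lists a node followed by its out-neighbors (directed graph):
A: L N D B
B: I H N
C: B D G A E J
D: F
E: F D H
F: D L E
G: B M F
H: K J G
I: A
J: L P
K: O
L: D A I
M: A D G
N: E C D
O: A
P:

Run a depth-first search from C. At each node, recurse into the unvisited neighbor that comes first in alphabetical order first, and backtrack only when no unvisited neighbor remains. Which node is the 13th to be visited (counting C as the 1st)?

Visit C
C → A
A → B
B → H
H → G
G → F
F → D
F → E
F → L
L → I
G → M
H → J
J → P
H → K
K → O
B → N

Visit order: C, A, B, H, G, F, D, E, L, I, M, J, P, K, O, N

P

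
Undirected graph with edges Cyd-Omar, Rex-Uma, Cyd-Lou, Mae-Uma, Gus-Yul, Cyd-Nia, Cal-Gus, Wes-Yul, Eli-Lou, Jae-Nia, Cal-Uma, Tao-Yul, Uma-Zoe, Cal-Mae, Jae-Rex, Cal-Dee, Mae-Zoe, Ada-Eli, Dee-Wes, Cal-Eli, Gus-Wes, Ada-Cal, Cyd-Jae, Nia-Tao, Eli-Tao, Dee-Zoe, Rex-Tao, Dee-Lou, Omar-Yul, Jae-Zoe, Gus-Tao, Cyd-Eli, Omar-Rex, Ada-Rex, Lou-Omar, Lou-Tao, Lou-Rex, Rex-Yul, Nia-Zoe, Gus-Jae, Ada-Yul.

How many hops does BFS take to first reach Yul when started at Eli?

2

Level 0: Eli
Level 1: Ada, Cal, Cyd, Lou, Tao
Level 2: Dee, Gus, Jae, Mae, Nia, Omar, Rex, Uma, Yul
Level 3: Wes, Zoe
Yul first appears at level 2.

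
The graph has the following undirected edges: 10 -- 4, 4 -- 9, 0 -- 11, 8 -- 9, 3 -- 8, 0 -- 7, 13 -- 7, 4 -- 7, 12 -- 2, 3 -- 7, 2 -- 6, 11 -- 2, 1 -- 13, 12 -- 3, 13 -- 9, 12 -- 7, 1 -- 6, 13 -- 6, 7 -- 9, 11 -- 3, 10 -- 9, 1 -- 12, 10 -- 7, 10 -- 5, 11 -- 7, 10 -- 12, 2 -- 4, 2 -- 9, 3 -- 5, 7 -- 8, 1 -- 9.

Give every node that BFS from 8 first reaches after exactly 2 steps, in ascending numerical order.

Level 0: 8
Level 1: 3, 7, 9
Level 2: 0, 1, 2, 4, 5, 10, 11, 12, 13
Level 3: 6

0, 1, 2, 4, 5, 10, 11, 12, 13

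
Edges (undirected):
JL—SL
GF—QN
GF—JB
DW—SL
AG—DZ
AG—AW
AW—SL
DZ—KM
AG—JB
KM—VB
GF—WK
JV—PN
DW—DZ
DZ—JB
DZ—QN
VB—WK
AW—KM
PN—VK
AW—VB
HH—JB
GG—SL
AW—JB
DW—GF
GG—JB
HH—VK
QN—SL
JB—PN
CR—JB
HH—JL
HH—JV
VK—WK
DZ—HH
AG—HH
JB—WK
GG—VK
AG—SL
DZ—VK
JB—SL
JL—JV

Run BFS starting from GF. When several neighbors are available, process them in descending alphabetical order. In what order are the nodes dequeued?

Visit GF; enqueue WK, QN, JB, DW → queue [WK, QN, JB, DW]
Visit WK; enqueue VK, VB → queue [QN, JB, DW, VK, VB]
Visit QN; enqueue SL, DZ → queue [JB, DW, VK, VB, SL, DZ]
Visit JB; enqueue PN, HH, GG, CR, AW, AG → queue [DW, VK, VB, SL, DZ, PN, HH, GG, CR, AW, AG]
Visit DW → queue [VK, VB, SL, DZ, PN, HH, GG, CR, AW, AG]
Visit VK → queue [VB, SL, DZ, PN, HH, GG, CR, AW, AG]
Visit VB; enqueue KM → queue [SL, DZ, PN, HH, GG, CR, AW, AG, KM]
Visit SL; enqueue JL → queue [DZ, PN, HH, GG, CR, AW, AG, KM, JL]
Visit DZ → queue [PN, HH, GG, CR, AW, AG, KM, JL]
Visit PN; enqueue JV → queue [HH, GG, CR, AW, AG, KM, JL, JV]
Visit HH → queue [GG, CR, AW, AG, KM, JL, JV]
Visit GG → queue [CR, AW, AG, KM, JL, JV]
Visit CR → queue [AW, AG, KM, JL, JV]
Visit AW → queue [AG, KM, JL, JV]
Visit AG → queue [KM, JL, JV]
Visit KM → queue [JL, JV]
Visit JL → queue [JV]
Visit JV → queue []

GF -> WK -> QN -> JB -> DW -> VK -> VB -> SL -> DZ -> PN -> HH -> GG -> CR -> AW -> AG -> KM -> JL -> JV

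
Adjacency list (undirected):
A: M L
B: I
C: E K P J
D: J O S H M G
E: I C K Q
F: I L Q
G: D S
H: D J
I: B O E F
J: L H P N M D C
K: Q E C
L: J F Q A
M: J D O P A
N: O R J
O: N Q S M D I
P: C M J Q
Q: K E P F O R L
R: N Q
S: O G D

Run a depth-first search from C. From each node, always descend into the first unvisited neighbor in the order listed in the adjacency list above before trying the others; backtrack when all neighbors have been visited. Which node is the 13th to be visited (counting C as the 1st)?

L

Visit C
C → E
E → I
I → B
I → O
O → N
N → R
R → Q
Q → K
Q → P
P → M
M → J
J → L
L → F
L → A
J → H
H → D
D → S
S → G

Visit order: C, E, I, B, O, N, R, Q, K, P, M, J, L, F, A, H, D, S, G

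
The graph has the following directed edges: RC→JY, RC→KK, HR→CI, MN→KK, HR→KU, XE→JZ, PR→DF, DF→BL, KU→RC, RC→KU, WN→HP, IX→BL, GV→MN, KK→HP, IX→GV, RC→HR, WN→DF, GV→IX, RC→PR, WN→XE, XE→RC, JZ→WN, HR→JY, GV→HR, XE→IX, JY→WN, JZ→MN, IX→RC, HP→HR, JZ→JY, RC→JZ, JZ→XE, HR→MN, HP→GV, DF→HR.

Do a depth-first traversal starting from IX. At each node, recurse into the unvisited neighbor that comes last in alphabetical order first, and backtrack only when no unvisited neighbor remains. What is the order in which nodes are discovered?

Visit IX
IX → RC
RC → PR
PR → DF
DF → HR
HR → MN
MN → KK
KK → HP
HP → GV
HR → KU
HR → JY
JY → WN
WN → XE
XE → JZ
HR → CI
DF → BL

IX, RC, PR, DF, HR, MN, KK, HP, GV, KU, JY, WN, XE, JZ, CI, BL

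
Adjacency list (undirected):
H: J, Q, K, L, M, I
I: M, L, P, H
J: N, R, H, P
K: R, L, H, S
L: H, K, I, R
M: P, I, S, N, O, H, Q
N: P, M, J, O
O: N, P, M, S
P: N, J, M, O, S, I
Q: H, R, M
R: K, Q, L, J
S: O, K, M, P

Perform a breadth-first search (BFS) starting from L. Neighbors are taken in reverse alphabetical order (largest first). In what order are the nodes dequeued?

Visit L; enqueue R, K, I, H → queue [R, K, I, H]
Visit R; enqueue Q, J → queue [K, I, H, Q, J]
Visit K; enqueue S → queue [I, H, Q, J, S]
Visit I; enqueue P, M → queue [H, Q, J, S, P, M]
Visit H → queue [Q, J, S, P, M]
Visit Q → queue [J, S, P, M]
Visit J; enqueue N → queue [S, P, M, N]
Visit S; enqueue O → queue [P, M, N, O]
Visit P → queue [M, N, O]
Visit M → queue [N, O]
Visit N → queue [O]
Visit O → queue []

L → R → K → I → H → Q → J → S → P → M → N → O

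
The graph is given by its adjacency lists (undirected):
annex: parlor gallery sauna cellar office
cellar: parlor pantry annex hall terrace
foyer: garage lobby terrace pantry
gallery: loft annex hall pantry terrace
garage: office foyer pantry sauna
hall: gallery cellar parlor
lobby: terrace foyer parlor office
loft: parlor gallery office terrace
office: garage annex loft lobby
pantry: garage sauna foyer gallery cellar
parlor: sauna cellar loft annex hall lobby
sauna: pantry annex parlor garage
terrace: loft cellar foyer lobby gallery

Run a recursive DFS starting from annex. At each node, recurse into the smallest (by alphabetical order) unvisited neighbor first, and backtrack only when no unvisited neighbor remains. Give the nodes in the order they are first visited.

Visit annex
annex → cellar
cellar → hall
hall → gallery
gallery → loft
loft → office
office → garage
garage → foyer
foyer → lobby
lobby → parlor
parlor → sauna
sauna → pantry
lobby → terrace

annex → cellar → hall → gallery → loft → office → garage → foyer → lobby → parlor → sauna → pantry → terrace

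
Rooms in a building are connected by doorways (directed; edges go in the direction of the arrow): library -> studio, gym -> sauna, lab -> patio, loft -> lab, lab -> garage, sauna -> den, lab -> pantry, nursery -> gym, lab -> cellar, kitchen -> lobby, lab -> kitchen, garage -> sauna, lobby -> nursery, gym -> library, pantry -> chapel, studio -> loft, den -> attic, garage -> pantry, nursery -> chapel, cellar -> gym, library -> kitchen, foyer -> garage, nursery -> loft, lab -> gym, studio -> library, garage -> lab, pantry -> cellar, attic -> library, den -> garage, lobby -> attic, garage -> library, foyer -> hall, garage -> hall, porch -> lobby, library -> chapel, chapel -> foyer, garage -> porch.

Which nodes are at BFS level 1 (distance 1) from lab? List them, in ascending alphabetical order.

Level 0: lab
Level 1: cellar, garage, gym, kitchen, pantry, patio
Level 2: chapel, hall, library, lobby, porch, sauna
Level 3: attic, den, foyer, nursery, studio
Level 4: loft

cellar, garage, gym, kitchen, pantry, patio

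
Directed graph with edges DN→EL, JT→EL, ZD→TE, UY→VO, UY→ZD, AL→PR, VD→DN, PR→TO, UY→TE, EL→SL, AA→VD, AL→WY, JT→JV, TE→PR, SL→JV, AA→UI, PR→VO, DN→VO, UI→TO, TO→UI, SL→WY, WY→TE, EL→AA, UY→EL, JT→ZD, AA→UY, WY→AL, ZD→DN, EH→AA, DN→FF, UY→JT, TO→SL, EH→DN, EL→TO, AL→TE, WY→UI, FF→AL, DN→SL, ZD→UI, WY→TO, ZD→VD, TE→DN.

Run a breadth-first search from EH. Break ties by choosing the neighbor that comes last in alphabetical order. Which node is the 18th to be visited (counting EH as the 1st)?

Visit EH; enqueue DN, AA → queue [DN, AA]
Visit DN; enqueue VO, SL, FF, EL → queue [AA, VO, SL, FF, EL]
Visit AA; enqueue VD, UY, UI → queue [VO, SL, FF, EL, VD, UY, UI]
Visit VO → queue [SL, FF, EL, VD, UY, UI]
Visit SL; enqueue WY, JV → queue [FF, EL, VD, UY, UI, WY, JV]
Visit FF; enqueue AL → queue [EL, VD, UY, UI, WY, JV, AL]
Visit EL; enqueue TO → queue [VD, UY, UI, WY, JV, AL, TO]
Visit VD → queue [UY, UI, WY, JV, AL, TO]
Visit UY; enqueue ZD, TE, JT → queue [UI, WY, JV, AL, TO, ZD, TE, JT]
Visit UI → queue [WY, JV, AL, TO, ZD, TE, JT]
Visit WY → queue [JV, AL, TO, ZD, TE, JT]
Visit JV → queue [AL, TO, ZD, TE, JT]
Visit AL; enqueue PR → queue [TO, ZD, TE, JT, PR]
Visit TO → queue [ZD, TE, JT, PR]
Visit ZD → queue [TE, JT, PR]
Visit TE → queue [JT, PR]
Visit JT → queue [PR]
Visit PR → queue []

Visit order: EH, DN, AA, VO, SL, FF, EL, VD, UY, UI, WY, JV, AL, TO, ZD, TE, JT, PR

PR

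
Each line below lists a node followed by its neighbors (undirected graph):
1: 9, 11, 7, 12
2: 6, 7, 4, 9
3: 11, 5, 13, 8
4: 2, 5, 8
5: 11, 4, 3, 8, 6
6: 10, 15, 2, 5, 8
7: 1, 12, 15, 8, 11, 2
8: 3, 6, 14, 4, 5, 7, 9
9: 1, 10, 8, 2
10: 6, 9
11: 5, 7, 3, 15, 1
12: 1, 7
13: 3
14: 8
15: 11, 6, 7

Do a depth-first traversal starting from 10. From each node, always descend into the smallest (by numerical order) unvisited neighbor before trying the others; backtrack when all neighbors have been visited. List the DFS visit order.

10 -> 6 -> 2 -> 4 -> 5 -> 3 -> 8 -> 7 -> 1 -> 9 -> 11 -> 15 -> 12 -> 14 -> 13

Visit 10
10 → 6
6 → 2
2 → 4
4 → 5
5 → 3
3 → 8
8 → 7
7 → 1
1 → 9
1 → 11
11 → 15
1 → 12
8 → 14
3 → 13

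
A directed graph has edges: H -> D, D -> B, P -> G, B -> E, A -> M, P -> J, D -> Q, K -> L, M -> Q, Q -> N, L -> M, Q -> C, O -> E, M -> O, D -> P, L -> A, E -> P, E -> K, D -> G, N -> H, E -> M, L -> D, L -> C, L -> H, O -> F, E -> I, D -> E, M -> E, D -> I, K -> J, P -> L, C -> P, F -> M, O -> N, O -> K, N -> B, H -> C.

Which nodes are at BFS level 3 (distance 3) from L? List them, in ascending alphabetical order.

Level 0: L
Level 1: A, C, D, H, M
Level 2: B, E, G, I, O, P, Q
Level 3: F, J, K, N

F, J, K, N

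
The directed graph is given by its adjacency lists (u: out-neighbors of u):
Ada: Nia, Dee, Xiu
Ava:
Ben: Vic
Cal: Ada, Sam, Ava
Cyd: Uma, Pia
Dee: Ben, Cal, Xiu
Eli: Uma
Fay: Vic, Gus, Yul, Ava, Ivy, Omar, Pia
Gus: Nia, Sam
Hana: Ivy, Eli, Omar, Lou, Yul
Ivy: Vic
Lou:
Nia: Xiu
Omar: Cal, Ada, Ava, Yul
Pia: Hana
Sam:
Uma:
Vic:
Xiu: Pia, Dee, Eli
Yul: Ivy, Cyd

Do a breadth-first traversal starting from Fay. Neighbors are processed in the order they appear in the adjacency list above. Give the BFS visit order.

Visit Fay; enqueue Vic, Gus, Yul, Ava, Ivy, Omar, Pia → queue [Vic, Gus, Yul, Ava, Ivy, Omar, Pia]
Visit Vic → queue [Gus, Yul, Ava, Ivy, Omar, Pia]
Visit Gus; enqueue Nia, Sam → queue [Yul, Ava, Ivy, Omar, Pia, Nia, Sam]
Visit Yul; enqueue Cyd → queue [Ava, Ivy, Omar, Pia, Nia, Sam, Cyd]
Visit Ava → queue [Ivy, Omar, Pia, Nia, Sam, Cyd]
Visit Ivy → queue [Omar, Pia, Nia, Sam, Cyd]
Visit Omar; enqueue Cal, Ada → queue [Pia, Nia, Sam, Cyd, Cal, Ada]
Visit Pia; enqueue Hana → queue [Nia, Sam, Cyd, Cal, Ada, Hana]
Visit Nia; enqueue Xiu → queue [Sam, Cyd, Cal, Ada, Hana, Xiu]
Visit Sam → queue [Cyd, Cal, Ada, Hana, Xiu]
Visit Cyd; enqueue Uma → queue [Cal, Ada, Hana, Xiu, Uma]
Visit Cal → queue [Ada, Hana, Xiu, Uma]
Visit Ada; enqueue Dee → queue [Hana, Xiu, Uma, Dee]
Visit Hana; enqueue Eli, Lou → queue [Xiu, Uma, Dee, Eli, Lou]
Visit Xiu → queue [Uma, Dee, Eli, Lou]
Visit Uma → queue [Dee, Eli, Lou]
Visit Dee; enqueue Ben → queue [Eli, Lou, Ben]
Visit Eli → queue [Lou, Ben]
Visit Lou → queue [Ben]
Visit Ben → queue []

Fay -> Vic -> Gus -> Yul -> Ava -> Ivy -> Omar -> Pia -> Nia -> Sam -> Cyd -> Cal -> Ada -> Hana -> Xiu -> Uma -> Dee -> Eli -> Lou -> Ben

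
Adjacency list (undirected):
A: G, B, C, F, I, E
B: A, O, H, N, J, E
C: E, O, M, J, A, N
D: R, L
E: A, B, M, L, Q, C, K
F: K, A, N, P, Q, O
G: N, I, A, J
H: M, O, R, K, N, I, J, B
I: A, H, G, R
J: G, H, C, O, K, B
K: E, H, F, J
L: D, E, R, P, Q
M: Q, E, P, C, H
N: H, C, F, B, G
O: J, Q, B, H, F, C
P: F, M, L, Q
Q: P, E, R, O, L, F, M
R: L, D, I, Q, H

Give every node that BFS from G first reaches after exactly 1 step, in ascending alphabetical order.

Level 0: G
Level 1: A, I, J, N
Level 2: B, C, E, F, H, K, O, R
Level 3: D, L, M, P, Q

A, I, J, N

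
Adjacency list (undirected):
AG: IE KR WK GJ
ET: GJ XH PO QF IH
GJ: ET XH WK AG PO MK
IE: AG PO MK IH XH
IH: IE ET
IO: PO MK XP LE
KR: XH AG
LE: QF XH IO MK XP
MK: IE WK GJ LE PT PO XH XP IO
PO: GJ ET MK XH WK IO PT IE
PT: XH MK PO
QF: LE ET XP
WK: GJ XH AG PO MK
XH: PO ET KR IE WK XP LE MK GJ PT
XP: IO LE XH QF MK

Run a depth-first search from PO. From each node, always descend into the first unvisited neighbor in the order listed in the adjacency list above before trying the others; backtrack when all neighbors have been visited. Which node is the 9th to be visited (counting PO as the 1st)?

Visit PO
PO → GJ
GJ → ET
ET → XH
XH → KR
KR → AG
AG → IE
IE → MK
MK → WK
MK → LE
LE → QF
QF → XP
XP → IO
MK → PT
IE → IH

Visit order: PO, GJ, ET, XH, KR, AG, IE, MK, WK, LE, QF, XP, IO, PT, IH

WK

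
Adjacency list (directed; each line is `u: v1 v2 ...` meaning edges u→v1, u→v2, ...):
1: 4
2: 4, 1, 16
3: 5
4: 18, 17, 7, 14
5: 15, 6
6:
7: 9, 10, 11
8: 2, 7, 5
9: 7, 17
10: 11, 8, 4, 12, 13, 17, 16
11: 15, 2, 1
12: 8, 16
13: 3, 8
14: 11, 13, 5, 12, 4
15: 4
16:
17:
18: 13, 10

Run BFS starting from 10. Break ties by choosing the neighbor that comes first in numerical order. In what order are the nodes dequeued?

Visit 10; enqueue 4, 8, 11, 12, 13, 16, 17 → queue [4, 8, 11, 12, 13, 16, 17]
Visit 4; enqueue 7, 14, 18 → queue [8, 11, 12, 13, 16, 17, 7, 14, 18]
Visit 8; enqueue 2, 5 → queue [11, 12, 13, 16, 17, 7, 14, 18, 2, 5]
Visit 11; enqueue 1, 15 → queue [12, 13, 16, 17, 7, 14, 18, 2, 5, 1, 15]
Visit 12 → queue [13, 16, 17, 7, 14, 18, 2, 5, 1, 15]
Visit 13; enqueue 3 → queue [16, 17, 7, 14, 18, 2, 5, 1, 15, 3]
Visit 16 → queue [17, 7, 14, 18, 2, 5, 1, 15, 3]
Visit 17 → queue [7, 14, 18, 2, 5, 1, 15, 3]
Visit 7; enqueue 9 → queue [14, 18, 2, 5, 1, 15, 3, 9]
Visit 14 → queue [18, 2, 5, 1, 15, 3, 9]
Visit 18 → queue [2, 5, 1, 15, 3, 9]
Visit 2 → queue [5, 1, 15, 3, 9]
Visit 5; enqueue 6 → queue [1, 15, 3, 9, 6]
Visit 1 → queue [15, 3, 9, 6]
Visit 15 → queue [3, 9, 6]
Visit 3 → queue [9, 6]
Visit 9 → queue [6]
Visit 6 → queue []

10, 4, 8, 11, 12, 13, 16, 17, 7, 14, 18, 2, 5, 1, 15, 3, 9, 6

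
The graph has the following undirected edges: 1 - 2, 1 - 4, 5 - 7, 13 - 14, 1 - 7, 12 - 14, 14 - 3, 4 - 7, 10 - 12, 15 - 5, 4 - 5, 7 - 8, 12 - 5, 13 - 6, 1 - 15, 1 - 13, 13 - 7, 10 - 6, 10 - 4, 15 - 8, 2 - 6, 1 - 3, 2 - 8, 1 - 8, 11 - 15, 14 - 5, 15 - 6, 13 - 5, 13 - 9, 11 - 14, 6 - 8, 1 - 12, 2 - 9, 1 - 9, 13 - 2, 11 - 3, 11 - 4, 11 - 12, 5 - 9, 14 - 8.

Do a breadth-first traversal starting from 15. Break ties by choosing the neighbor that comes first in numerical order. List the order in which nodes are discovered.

Visit 15; enqueue 1, 5, 6, 8, 11 → queue [1, 5, 6, 8, 11]
Visit 1; enqueue 2, 3, 4, 7, 9, 12, 13 → queue [5, 6, 8, 11, 2, 3, 4, 7, 9, 12, 13]
Visit 5; enqueue 14 → queue [6, 8, 11, 2, 3, 4, 7, 9, 12, 13, 14]
Visit 6; enqueue 10 → queue [8, 11, 2, 3, 4, 7, 9, 12, 13, 14, 10]
Visit 8 → queue [11, 2, 3, 4, 7, 9, 12, 13, 14, 10]
Visit 11 → queue [2, 3, 4, 7, 9, 12, 13, 14, 10]
Visit 2 → queue [3, 4, 7, 9, 12, 13, 14, 10]
Visit 3 → queue [4, 7, 9, 12, 13, 14, 10]
Visit 4 → queue [7, 9, 12, 13, 14, 10]
Visit 7 → queue [9, 12, 13, 14, 10]
Visit 9 → queue [12, 13, 14, 10]
Visit 12 → queue [13, 14, 10]
Visit 13 → queue [14, 10]
Visit 14 → queue [10]
Visit 10 → queue []

15 -> 1 -> 5 -> 6 -> 8 -> 11 -> 2 -> 3 -> 4 -> 7 -> 9 -> 12 -> 13 -> 14 -> 10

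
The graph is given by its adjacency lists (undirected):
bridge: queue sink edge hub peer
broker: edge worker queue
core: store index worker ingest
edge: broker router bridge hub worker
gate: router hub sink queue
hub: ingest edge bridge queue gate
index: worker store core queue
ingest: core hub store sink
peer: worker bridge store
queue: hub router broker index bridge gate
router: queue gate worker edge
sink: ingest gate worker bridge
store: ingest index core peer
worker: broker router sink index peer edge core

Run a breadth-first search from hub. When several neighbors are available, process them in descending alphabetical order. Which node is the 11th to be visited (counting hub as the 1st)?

sink

Visit hub; enqueue queue, ingest, gate, edge, bridge → queue [queue, ingest, gate, edge, bridge]
Visit queue; enqueue router, index, broker → queue [ingest, gate, edge, bridge, router, index, broker]
Visit ingest; enqueue store, sink, core → queue [gate, edge, bridge, router, index, broker, store, sink, core]
Visit gate → queue [edge, bridge, router, index, broker, store, sink, core]
Visit edge; enqueue worker → queue [bridge, router, index, broker, store, sink, core, worker]
Visit bridge; enqueue peer → queue [router, index, broker, store, sink, core, worker, peer]
Visit router → queue [index, broker, store, sink, core, worker, peer]
Visit index → queue [broker, store, sink, core, worker, peer]
Visit broker → queue [store, sink, core, worker, peer]
Visit store → queue [sink, core, worker, peer]
Visit sink → queue [core, worker, peer]
Visit core → queue [worker, peer]
Visit worker → queue [peer]
Visit peer → queue []

Visit order: hub, queue, ingest, gate, edge, bridge, router, index, broker, store, sink, core, worker, peer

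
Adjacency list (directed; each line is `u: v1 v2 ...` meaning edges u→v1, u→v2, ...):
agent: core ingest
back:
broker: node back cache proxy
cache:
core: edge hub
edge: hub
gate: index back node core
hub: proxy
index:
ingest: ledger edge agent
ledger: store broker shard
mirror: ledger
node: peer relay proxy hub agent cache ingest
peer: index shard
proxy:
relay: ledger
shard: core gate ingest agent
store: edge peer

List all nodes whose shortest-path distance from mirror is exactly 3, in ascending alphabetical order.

Level 0: mirror
Level 1: ledger
Level 2: broker, shard, store
Level 3: agent, back, cache, core, edge, gate, ingest, node, peer, proxy
Level 4: hub, index, relay

agent, back, cache, core, edge, gate, ingest, node, peer, proxy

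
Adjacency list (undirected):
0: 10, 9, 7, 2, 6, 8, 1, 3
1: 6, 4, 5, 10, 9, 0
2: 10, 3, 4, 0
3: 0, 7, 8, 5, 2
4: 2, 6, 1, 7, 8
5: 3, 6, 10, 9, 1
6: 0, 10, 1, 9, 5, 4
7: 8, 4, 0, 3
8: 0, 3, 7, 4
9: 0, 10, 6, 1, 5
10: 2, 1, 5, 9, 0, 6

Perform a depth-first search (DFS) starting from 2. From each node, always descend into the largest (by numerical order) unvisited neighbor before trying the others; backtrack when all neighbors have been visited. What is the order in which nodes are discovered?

2, 10, 9, 6, 5, 3, 8, 7, 4, 1, 0

Visit 2
2 → 10
10 → 9
9 → 6
6 → 5
5 → 3
3 → 8
8 → 7
7 → 4
4 → 1
1 → 0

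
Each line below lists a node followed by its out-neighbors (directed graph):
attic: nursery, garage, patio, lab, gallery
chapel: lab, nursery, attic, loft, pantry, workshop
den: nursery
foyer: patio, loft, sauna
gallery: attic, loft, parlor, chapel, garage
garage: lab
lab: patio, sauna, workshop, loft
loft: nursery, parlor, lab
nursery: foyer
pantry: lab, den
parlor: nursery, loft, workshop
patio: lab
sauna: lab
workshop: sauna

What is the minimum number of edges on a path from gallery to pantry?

2

Level 0: gallery
Level 1: attic, chapel, garage, loft, parlor
Level 2: lab, nursery, pantry, patio, workshop
Level 3: den, foyer, sauna
pantry first appears at level 2.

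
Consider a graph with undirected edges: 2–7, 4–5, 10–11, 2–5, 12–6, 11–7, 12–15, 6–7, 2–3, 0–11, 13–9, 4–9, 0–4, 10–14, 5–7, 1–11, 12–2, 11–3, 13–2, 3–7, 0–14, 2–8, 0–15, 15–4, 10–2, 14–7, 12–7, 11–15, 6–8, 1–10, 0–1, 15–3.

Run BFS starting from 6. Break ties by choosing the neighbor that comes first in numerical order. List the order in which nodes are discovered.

6 → 7 → 8 → 12 → 2 → 3 → 5 → 11 → 14 → 15 → 10 → 13 → 4 → 0 → 1 → 9

Visit 6; enqueue 7, 8, 12 → queue [7, 8, 12]
Visit 7; enqueue 2, 3, 5, 11, 14 → queue [8, 12, 2, 3, 5, 11, 14]
Visit 8 → queue [12, 2, 3, 5, 11, 14]
Visit 12; enqueue 15 → queue [2, 3, 5, 11, 14, 15]
Visit 2; enqueue 10, 13 → queue [3, 5, 11, 14, 15, 10, 13]
Visit 3 → queue [5, 11, 14, 15, 10, 13]
Visit 5; enqueue 4 → queue [11, 14, 15, 10, 13, 4]
Visit 11; enqueue 0, 1 → queue [14, 15, 10, 13, 4, 0, 1]
Visit 14 → queue [15, 10, 13, 4, 0, 1]
Visit 15 → queue [10, 13, 4, 0, 1]
Visit 10 → queue [13, 4, 0, 1]
Visit 13; enqueue 9 → queue [4, 0, 1, 9]
Visit 4 → queue [0, 1, 9]
Visit 0 → queue [1, 9]
Visit 1 → queue [9]
Visit 9 → queue []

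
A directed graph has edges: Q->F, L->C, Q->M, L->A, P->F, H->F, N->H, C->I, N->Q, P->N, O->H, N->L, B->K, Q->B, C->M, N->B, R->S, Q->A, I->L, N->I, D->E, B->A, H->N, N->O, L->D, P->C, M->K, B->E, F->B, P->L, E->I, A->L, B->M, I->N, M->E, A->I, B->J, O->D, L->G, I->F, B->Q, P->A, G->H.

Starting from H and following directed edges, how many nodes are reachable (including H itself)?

16

BFS from H visits: H, F, N, B, I, L, O, Q, A, E, J, K, M, C, D, G
Reachable nodes: 16 of 19 total.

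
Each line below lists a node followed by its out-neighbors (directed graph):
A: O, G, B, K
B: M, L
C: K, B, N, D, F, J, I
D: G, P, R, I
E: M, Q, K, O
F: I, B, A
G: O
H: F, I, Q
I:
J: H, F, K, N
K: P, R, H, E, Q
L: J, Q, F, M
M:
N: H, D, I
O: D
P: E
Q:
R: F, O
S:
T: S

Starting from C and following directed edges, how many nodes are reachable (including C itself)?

18

BFS from C visits: C, B, D, F, I, J, K, N, L, M, G, P, R, A, H, E, Q, O
Reachable nodes: 18 of 20 total.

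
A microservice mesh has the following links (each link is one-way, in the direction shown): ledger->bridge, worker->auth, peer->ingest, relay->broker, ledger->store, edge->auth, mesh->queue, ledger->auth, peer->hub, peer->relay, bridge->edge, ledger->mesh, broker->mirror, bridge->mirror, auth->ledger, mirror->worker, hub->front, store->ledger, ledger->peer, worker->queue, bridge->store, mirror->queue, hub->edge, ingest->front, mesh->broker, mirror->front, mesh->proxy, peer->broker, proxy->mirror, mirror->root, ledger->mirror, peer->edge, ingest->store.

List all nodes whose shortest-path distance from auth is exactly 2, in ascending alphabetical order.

bridge, mesh, mirror, peer, store

Level 0: auth
Level 1: ledger
Level 2: bridge, mesh, mirror, peer, store
Level 3: broker, edge, front, hub, ingest, proxy, queue, relay, root, worker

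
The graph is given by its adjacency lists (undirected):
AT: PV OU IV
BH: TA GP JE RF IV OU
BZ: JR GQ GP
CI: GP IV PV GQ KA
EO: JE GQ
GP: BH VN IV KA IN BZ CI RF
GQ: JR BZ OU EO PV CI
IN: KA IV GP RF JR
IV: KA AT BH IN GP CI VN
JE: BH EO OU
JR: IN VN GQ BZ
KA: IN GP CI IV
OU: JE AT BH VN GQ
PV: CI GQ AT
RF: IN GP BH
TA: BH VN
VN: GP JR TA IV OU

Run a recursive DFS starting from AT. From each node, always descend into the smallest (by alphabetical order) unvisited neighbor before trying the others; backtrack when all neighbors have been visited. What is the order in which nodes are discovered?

AT IV BH GP BZ GQ CI KA IN JR VN OU JE EO TA RF PV

Visit AT
AT → IV
IV → BH
BH → GP
GP → BZ
BZ → GQ
GQ → CI
CI → KA
KA → IN
IN → JR
JR → VN
VN → OU
OU → JE
JE → EO
VN → TA
IN → RF
CI → PV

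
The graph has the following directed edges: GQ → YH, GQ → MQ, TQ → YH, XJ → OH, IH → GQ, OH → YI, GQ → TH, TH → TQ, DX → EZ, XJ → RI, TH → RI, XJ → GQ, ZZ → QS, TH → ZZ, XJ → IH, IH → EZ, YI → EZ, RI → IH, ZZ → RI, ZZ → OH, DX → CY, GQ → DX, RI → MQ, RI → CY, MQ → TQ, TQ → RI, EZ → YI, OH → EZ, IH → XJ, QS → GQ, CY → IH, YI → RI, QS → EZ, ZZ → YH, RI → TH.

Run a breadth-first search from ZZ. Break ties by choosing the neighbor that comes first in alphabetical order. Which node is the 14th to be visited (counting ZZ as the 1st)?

XJ

Visit ZZ; enqueue OH, QS, RI, YH → queue [OH, QS, RI, YH]
Visit OH; enqueue EZ, YI → queue [QS, RI, YH, EZ, YI]
Visit QS; enqueue GQ → queue [RI, YH, EZ, YI, GQ]
Visit RI; enqueue CY, IH, MQ, TH → queue [YH, EZ, YI, GQ, CY, IH, MQ, TH]
Visit YH → queue [EZ, YI, GQ, CY, IH, MQ, TH]
Visit EZ → queue [YI, GQ, CY, IH, MQ, TH]
Visit YI → queue [GQ, CY, IH, MQ, TH]
Visit GQ; enqueue DX → queue [CY, IH, MQ, TH, DX]
Visit CY → queue [IH, MQ, TH, DX]
Visit IH; enqueue XJ → queue [MQ, TH, DX, XJ]
Visit MQ; enqueue TQ → queue [TH, DX, XJ, TQ]
Visit TH → queue [DX, XJ, TQ]
Visit DX → queue [XJ, TQ]
Visit XJ → queue [TQ]
Visit TQ → queue []

Visit order: ZZ, OH, QS, RI, YH, EZ, YI, GQ, CY, IH, MQ, TH, DX, XJ, TQ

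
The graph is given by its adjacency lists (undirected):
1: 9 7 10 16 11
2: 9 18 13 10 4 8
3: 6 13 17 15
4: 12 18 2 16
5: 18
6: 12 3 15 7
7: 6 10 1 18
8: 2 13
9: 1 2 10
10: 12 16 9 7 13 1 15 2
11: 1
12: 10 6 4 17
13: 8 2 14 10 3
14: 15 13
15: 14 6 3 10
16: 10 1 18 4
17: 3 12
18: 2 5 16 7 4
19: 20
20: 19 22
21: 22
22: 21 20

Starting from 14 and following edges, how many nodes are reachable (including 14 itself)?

BFS from 14 visits: 14, 15, 13, 6, 3, 10, 8, 2, 12, 7, 17, 16, 9, 1, 18, 4, 11, 5
Reachable nodes: 18 of 22 total.

18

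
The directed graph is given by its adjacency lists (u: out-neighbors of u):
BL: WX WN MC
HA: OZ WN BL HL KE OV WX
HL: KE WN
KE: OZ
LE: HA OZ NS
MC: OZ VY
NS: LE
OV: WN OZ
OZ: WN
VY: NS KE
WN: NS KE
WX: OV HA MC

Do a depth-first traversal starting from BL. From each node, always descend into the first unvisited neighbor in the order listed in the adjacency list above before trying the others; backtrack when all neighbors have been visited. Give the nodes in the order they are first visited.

BL WX OV WN NS LE HA OZ HL KE MC VY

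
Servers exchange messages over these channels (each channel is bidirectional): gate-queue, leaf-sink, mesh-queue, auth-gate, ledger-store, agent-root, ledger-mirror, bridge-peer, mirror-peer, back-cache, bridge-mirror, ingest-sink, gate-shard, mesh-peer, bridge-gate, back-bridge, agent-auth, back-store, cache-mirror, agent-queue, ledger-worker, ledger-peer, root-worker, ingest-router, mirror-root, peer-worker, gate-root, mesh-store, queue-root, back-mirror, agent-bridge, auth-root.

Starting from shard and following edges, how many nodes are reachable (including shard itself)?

15

BFS from shard visits: shard, gate, root, queue, bridge, auth, worker, mirror, agent, mesh, peer, back, ledger, cache, store
Reachable nodes: 15 of 19 total.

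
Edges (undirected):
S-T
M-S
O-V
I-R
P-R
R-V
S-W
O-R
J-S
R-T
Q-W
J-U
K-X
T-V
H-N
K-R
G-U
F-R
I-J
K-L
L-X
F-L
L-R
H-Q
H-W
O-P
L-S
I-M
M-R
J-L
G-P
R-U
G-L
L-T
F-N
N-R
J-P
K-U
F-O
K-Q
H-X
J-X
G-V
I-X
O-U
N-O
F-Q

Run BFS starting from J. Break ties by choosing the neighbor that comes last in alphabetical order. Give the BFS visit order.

Visit J; enqueue X, U, S, P, L, I → queue [X, U, S, P, L, I]
Visit X; enqueue K, H → queue [U, S, P, L, I, K, H]
Visit U; enqueue R, O, G → queue [S, P, L, I, K, H, R, O, G]
Visit S; enqueue W, T, M → queue [P, L, I, K, H, R, O, G, W, T, M]
Visit P → queue [L, I, K, H, R, O, G, W, T, M]
Visit L; enqueue F → queue [I, K, H, R, O, G, W, T, M, F]
Visit I → queue [K, H, R, O, G, W, T, M, F]
Visit K; enqueue Q → queue [H, R, O, G, W, T, M, F, Q]
Visit H; enqueue N → queue [R, O, G, W, T, M, F, Q, N]
Visit R; enqueue V → queue [O, G, W, T, M, F, Q, N, V]
Visit O → queue [G, W, T, M, F, Q, N, V]
Visit G → queue [W, T, M, F, Q, N, V]
Visit W → queue [T, M, F, Q, N, V]
Visit T → queue [M, F, Q, N, V]
Visit M → queue [F, Q, N, V]
Visit F → queue [Q, N, V]
Visit Q → queue [N, V]
Visit N → queue [V]
Visit V → queue []

J, X, U, S, P, L, I, K, H, R, O, G, W, T, M, F, Q, N, V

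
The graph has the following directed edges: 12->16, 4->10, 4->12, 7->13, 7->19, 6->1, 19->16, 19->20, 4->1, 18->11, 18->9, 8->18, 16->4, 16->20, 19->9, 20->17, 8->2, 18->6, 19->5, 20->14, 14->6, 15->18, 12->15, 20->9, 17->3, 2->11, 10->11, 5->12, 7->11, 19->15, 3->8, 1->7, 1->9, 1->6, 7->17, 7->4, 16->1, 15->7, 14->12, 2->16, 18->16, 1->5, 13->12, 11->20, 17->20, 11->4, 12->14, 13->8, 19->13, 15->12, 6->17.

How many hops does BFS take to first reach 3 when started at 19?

3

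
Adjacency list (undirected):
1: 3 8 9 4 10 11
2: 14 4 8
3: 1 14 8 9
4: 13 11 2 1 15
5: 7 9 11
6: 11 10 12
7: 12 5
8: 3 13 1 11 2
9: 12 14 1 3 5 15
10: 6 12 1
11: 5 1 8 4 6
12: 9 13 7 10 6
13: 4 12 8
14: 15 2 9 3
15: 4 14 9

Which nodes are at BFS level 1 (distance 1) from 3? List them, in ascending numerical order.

1, 8, 9, 14

Level 0: 3
Level 1: 1, 8, 9, 14
Level 2: 2, 4, 5, 10, 11, 12, 13, 15
Level 3: 6, 7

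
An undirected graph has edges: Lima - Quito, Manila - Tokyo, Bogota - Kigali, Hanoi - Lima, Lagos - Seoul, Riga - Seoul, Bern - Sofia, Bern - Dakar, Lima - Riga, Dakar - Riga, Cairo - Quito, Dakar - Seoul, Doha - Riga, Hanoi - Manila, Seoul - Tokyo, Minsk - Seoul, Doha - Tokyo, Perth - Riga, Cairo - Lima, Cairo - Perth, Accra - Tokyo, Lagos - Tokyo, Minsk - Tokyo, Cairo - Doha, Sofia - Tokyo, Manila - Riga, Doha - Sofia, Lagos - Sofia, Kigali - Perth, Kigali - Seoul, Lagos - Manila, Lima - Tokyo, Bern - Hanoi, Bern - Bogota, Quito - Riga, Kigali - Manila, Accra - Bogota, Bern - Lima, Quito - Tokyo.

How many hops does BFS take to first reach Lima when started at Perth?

2

Level 0: Perth
Level 1: Cairo, Kigali, Riga
Level 2: Bogota, Dakar, Doha, Lima, Manila, Quito, Seoul
Level 3: Accra, Bern, Hanoi, Lagos, Minsk, Sofia, Tokyo
Lima first appears at level 2.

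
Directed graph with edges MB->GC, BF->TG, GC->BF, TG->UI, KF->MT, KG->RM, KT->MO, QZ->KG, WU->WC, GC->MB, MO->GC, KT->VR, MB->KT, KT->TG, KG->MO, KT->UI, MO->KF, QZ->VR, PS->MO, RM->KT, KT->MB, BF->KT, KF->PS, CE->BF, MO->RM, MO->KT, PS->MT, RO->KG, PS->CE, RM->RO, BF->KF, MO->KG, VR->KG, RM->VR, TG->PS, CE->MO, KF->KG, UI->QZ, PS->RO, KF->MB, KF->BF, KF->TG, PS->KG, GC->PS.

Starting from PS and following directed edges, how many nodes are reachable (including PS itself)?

BFS from PS visits: PS, CE, KG, MO, MT, RO, BF, RM, GC, KF, KT, TG, VR, MB, UI, QZ
Reachable nodes: 16 of 18 total.

16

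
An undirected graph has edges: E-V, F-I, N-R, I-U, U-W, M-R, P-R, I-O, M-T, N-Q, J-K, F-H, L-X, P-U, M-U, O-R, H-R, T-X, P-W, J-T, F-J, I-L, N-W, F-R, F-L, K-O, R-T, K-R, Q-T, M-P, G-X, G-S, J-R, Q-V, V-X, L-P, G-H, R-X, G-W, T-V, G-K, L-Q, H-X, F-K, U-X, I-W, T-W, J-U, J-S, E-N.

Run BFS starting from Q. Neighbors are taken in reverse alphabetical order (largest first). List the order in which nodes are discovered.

Q, V, T, N, L, X, E, W, R, M, J, P, I, F, U, H, G, O, K, S

Visit Q; enqueue V, T, N, L → queue [V, T, N, L]
Visit V; enqueue X, E → queue [T, N, L, X, E]
Visit T; enqueue W, R, M, J → queue [N, L, X, E, W, R, M, J]
Visit N → queue [L, X, E, W, R, M, J]
Visit L; enqueue P, I, F → queue [X, E, W, R, M, J, P, I, F]
Visit X; enqueue U, H, G → queue [E, W, R, M, J, P, I, F, U, H, G]
Visit E → queue [W, R, M, J, P, I, F, U, H, G]
Visit W → queue [R, M, J, P, I, F, U, H, G]
Visit R; enqueue O, K → queue [M, J, P, I, F, U, H, G, O, K]
Visit M → queue [J, P, I, F, U, H, G, O, K]
Visit J; enqueue S → queue [P, I, F, U, H, G, O, K, S]
Visit P → queue [I, F, U, H, G, O, K, S]
Visit I → queue [F, U, H, G, O, K, S]
Visit F → queue [U, H, G, O, K, S]
Visit U → queue [H, G, O, K, S]
Visit H → queue [G, O, K, S]
Visit G → queue [O, K, S]
Visit O → queue [K, S]
Visit K → queue [S]
Visit S → queue []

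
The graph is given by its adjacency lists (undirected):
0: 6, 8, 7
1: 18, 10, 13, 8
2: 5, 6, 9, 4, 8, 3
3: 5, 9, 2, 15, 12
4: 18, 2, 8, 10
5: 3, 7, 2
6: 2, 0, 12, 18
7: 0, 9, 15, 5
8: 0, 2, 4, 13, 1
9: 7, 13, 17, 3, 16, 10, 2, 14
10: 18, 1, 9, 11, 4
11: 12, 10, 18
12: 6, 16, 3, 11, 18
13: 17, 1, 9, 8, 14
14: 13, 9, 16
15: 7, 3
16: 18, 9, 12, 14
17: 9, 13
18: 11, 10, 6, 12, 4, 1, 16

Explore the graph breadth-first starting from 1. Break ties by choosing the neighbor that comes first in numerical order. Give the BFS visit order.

1 8 10 13 18 0 2 4 9 11 14 17 6 12 16 7 3 5 15

Visit 1; enqueue 8, 10, 13, 18 → queue [8, 10, 13, 18]
Visit 8; enqueue 0, 2, 4 → queue [10, 13, 18, 0, 2, 4]
Visit 10; enqueue 9, 11 → queue [13, 18, 0, 2, 4, 9, 11]
Visit 13; enqueue 14, 17 → queue [18, 0, 2, 4, 9, 11, 14, 17]
Visit 18; enqueue 6, 12, 16 → queue [0, 2, 4, 9, 11, 14, 17, 6, 12, 16]
Visit 0; enqueue 7 → queue [2, 4, 9, 11, 14, 17, 6, 12, 16, 7]
Visit 2; enqueue 3, 5 → queue [4, 9, 11, 14, 17, 6, 12, 16, 7, 3, 5]
Visit 4 → queue [9, 11, 14, 17, 6, 12, 16, 7, 3, 5]
Visit 9 → queue [11, 14, 17, 6, 12, 16, 7, 3, 5]
Visit 11 → queue [14, 17, 6, 12, 16, 7, 3, 5]
Visit 14 → queue [17, 6, 12, 16, 7, 3, 5]
Visit 17 → queue [6, 12, 16, 7, 3, 5]
Visit 6 → queue [12, 16, 7, 3, 5]
Visit 12 → queue [16, 7, 3, 5]
Visit 16 → queue [7, 3, 5]
Visit 7; enqueue 15 → queue [3, 5, 15]
Visit 3 → queue [5, 15]
Visit 5 → queue [15]
Visit 15 → queue []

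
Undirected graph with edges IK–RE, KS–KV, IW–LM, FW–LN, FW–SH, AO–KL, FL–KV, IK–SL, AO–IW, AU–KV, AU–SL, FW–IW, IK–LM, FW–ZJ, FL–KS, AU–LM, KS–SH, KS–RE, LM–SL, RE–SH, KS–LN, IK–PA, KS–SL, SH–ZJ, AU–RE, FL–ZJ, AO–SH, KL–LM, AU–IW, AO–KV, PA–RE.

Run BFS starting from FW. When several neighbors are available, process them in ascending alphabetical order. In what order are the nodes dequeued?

Visit FW; enqueue IW, LN, SH, ZJ → queue [IW, LN, SH, ZJ]
Visit IW; enqueue AO, AU, LM → queue [LN, SH, ZJ, AO, AU, LM]
Visit LN; enqueue KS → queue [SH, ZJ, AO, AU, LM, KS]
Visit SH; enqueue RE → queue [ZJ, AO, AU, LM, KS, RE]
Visit ZJ; enqueue FL → queue [AO, AU, LM, KS, RE, FL]
Visit AO; enqueue KL, KV → queue [AU, LM, KS, RE, FL, KL, KV]
Visit AU; enqueue SL → queue [LM, KS, RE, FL, KL, KV, SL]
Visit LM; enqueue IK → queue [KS, RE, FL, KL, KV, SL, IK]
Visit KS → queue [RE, FL, KL, KV, SL, IK]
Visit RE; enqueue PA → queue [FL, KL, KV, SL, IK, PA]
Visit FL → queue [KL, KV, SL, IK, PA]
Visit KL → queue [KV, SL, IK, PA]
Visit KV → queue [SL, IK, PA]
Visit SL → queue [IK, PA]
Visit IK → queue [PA]
Visit PA → queue []

FW, IW, LN, SH, ZJ, AO, AU, LM, KS, RE, FL, KL, KV, SL, IK, PA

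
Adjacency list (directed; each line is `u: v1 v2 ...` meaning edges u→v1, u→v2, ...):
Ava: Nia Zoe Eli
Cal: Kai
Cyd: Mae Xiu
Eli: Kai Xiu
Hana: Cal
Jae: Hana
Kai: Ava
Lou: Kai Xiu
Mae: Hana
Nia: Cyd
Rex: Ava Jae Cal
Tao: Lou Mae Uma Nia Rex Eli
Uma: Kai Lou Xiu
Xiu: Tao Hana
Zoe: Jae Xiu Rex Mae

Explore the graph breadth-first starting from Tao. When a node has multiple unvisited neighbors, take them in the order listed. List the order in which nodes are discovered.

Visit Tao; enqueue Lou, Mae, Uma, Nia, Rex, Eli → queue [Lou, Mae, Uma, Nia, Rex, Eli]
Visit Lou; enqueue Kai, Xiu → queue [Mae, Uma, Nia, Rex, Eli, Kai, Xiu]
Visit Mae; enqueue Hana → queue [Uma, Nia, Rex, Eli, Kai, Xiu, Hana]
Visit Uma → queue [Nia, Rex, Eli, Kai, Xiu, Hana]
Visit Nia; enqueue Cyd → queue [Rex, Eli, Kai, Xiu, Hana, Cyd]
Visit Rex; enqueue Ava, Jae, Cal → queue [Eli, Kai, Xiu, Hana, Cyd, Ava, Jae, Cal]
Visit Eli → queue [Kai, Xiu, Hana, Cyd, Ava, Jae, Cal]
Visit Kai → queue [Xiu, Hana, Cyd, Ava, Jae, Cal]
Visit Xiu → queue [Hana, Cyd, Ava, Jae, Cal]
Visit Hana → queue [Cyd, Ava, Jae, Cal]
Visit Cyd → queue [Ava, Jae, Cal]
Visit Ava; enqueue Zoe → queue [Jae, Cal, Zoe]
Visit Jae → queue [Cal, Zoe]
Visit Cal → queue [Zoe]
Visit Zoe → queue []

Tao -> Lou -> Mae -> Uma -> Nia -> Rex -> Eli -> Kai -> Xiu -> Hana -> Cyd -> Ava -> Jae -> Cal -> Zoe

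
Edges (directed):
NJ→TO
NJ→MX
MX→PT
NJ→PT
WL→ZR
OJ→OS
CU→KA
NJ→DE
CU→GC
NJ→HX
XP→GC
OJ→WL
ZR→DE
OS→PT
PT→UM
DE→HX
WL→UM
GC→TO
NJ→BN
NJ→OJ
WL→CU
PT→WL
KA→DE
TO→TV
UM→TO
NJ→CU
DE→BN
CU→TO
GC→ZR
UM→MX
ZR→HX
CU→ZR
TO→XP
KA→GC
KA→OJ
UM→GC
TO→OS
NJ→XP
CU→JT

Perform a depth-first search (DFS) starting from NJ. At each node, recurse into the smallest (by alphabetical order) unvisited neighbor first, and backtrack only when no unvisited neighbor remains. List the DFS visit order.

NJ, BN, CU, GC, TO, OS, PT, UM, MX, WL, ZR, DE, HX, TV, XP, JT, KA, OJ

Visit NJ
NJ → BN
NJ → CU
CU → GC
GC → TO
TO → OS
OS → PT
PT → UM
UM → MX
PT → WL
WL → ZR
ZR → DE
DE → HX
TO → TV
TO → XP
CU → JT
CU → KA
KA → OJ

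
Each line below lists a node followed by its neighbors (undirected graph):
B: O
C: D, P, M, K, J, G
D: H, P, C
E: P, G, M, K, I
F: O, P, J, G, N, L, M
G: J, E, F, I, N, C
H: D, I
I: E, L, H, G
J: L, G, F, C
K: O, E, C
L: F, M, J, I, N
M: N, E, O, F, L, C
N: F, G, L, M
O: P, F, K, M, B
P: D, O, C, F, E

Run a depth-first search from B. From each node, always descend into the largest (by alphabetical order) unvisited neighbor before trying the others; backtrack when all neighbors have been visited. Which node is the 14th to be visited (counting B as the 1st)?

Visit B
B → O
O → P
P → F
F → N
N → M
M → L
L → J
J → G
G → I
I → H
H → D
D → C
C → K
K → E

Visit order: B, O, P, F, N, M, L, J, G, I, H, D, C, K, E

K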